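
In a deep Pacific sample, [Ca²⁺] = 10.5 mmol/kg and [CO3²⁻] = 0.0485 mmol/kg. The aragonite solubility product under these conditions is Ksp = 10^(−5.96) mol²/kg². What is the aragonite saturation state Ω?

Ω = 0.464

Ksp = 10^(−5.96) = 1.096×10^-6
Ω = [Ca²⁺][CO3²⁻]/Ksp = (10.5×10^-3)(0.0485×10^-3) / 1.096×10^-6 = 0.464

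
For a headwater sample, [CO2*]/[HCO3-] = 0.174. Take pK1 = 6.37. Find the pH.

From K1 = [H⁺][HCO3-]/[CO2*]:  pH = pK1 − log₁₀([CO2*]/[HCO3-])
log₁₀(0.174) = -0.759
pH = 6.37 − (-0.759) = 7.13

pH = 7.13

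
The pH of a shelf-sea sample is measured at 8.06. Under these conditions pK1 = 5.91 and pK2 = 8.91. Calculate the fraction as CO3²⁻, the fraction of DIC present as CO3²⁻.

α₂ = 1 / (1 + [H⁺]/K2 + [H⁺]²/(K1K2)) = 1 / (1 + 10^+0.85 + 10^-1.30)
   = 1 / (1 + 7.0795 + 0.050119) = 1/8.1296 = 0.1230

α₂ = 0.123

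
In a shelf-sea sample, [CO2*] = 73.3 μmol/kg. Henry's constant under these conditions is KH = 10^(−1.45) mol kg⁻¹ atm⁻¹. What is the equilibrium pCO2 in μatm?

KH = 10^(−1.45) = 3.548×10^-2 mol kg⁻¹ atm⁻¹
pCO2 = [CO2*]/KH = 73.3×10^-6 / 3.548×10^-2 = 2.07×10^-3 atm = 2070 μatm

pCO2 = 2070 μatm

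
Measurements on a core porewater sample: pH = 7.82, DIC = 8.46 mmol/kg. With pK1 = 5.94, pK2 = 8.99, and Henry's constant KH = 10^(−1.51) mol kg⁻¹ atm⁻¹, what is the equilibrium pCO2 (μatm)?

α₀ = 1 / (1 + K1/[H⁺] + K1K2/[H⁺]²) = 1 / (1 + 10^+1.88 + 10^+0.71)
   = 1 / (1 + 75.858 + 5.1286) = 1/81.986 = 0.01220
[CO2*] = α₀ × DIC = 0.01220 × 8.46 = 0.1032 mmol/kg
pCO2 = [CO2*]/KH = 1.032×10^-4 / 3.090×10^-2 = 3340 μatm

pCO2 = 3340 μatm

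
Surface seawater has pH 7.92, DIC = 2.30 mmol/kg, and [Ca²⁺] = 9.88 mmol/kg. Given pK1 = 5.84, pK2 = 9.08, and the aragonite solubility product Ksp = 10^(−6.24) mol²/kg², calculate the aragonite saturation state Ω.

α₂ = 1 / (1 + [H⁺]/K2 + [H⁺]²/(K1K2)) = 1 / (1 + 10^+1.16 + 10^-0.92)
   = 1 / (1 + 14.454 + 0.12023) = 1/15.575 = 0.06421
[CO3²⁻] = α₂ × DIC = 0.06421 × 2.30 = 0.1477 mmol/kg
Ksp = 10^(−6.24) = 5.754×10^-7
Ω = [Ca²⁺][CO3²⁻]/Ksp = (9.88×10^-3)(1.477×10^-4) / 5.754×10^-7 = 2.54

Ω = 2.54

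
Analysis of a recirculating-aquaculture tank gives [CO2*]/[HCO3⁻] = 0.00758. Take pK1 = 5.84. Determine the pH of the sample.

pH = 7.96

From K1 = [H⁺][HCO3⁻]/[CO2*]:  pH = pK1 − log₁₀([CO2*]/[HCO3⁻])
log₁₀(0.00758) = -2.120
pH = 5.84 − (-2.120) = 7.96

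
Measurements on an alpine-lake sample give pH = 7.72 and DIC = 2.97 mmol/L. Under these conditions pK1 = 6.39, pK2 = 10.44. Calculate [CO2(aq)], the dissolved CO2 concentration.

α₀ = 1 / (1 + K1/[H⁺] + K1K2/[H⁺]²) = 1 / (1 + 10^+1.33 + 10^-1.39)
   = 1 / (1 + 21.380 + 0.040738) = 1/22.420 = 0.04460
[CO2*] = α₀ × DIC = 0.04460 × 2.97 = 0.132 mmol/L

[CO2*] = 0.132 mmol/L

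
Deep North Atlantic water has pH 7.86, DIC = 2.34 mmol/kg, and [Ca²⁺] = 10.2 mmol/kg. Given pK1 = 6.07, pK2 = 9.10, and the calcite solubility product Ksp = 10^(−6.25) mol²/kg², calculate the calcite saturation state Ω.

α₂ = 1 / (1 + [H⁺]/K2 + [H⁺]²/(K1K2)) = 1 / (1 + 10^+1.24 + 10^-0.55)
   = 1 / (1 + 17.378 + 0.28184) = 1/18.660 = 0.05359
[CO3²⁻] = α₂ × DIC = 0.05359 × 2.34 = 0.1254 mmol/kg
Ksp = 10^(−6.25) = 5.623×10^-7
Ω = [Ca²⁺][CO3²⁻]/Ksp = (10.2×10^-3)(1.254×10^-4) / 5.623×10^-7 = 2.27

Ω = 2.27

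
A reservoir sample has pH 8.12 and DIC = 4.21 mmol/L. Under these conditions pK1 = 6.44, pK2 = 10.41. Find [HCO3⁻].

[HCO3⁻] = 4.10 mmol/L

α₁ = 1 / (1 + [H⁺]/K1 + K2/[H⁺]) = 1 / (1 + 10^-1.68 + 10^-2.29)
   = 1 / (1 + 0.020893 + 0.0051286) = 1/1.0260 = 0.9746
[HCO3⁻] = α₁ × DIC = 0.9746 × 4.21 = 4.10 mmol/L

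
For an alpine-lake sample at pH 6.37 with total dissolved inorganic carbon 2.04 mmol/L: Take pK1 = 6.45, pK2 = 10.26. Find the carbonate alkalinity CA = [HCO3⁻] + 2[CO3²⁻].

CA = 0.927 mmol/L

CA = [HCO3⁻] + 2[CO3²⁻] = (α₁ + 2α₂)·DIC
At pH 6.37: [H⁺]/K1 = 10^0.08 = 1.2023, K2/[H⁺] = 10^-3.89 = 0.00012882
α₁ = 1/(1 + 1.2023 + 0.00012882) = 1/2.2024 = 0.4541; α₂ = α₁·K2/[H⁺] = 5.849×10^-5
α₁ + 2α₂ = 0.4542
CA = 0.4542 × 2.04 = 0.927 mmol/L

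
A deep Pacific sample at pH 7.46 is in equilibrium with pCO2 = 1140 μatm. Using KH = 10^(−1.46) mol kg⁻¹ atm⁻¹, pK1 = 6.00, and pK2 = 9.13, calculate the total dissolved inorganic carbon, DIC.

DIC = 1.20 mmol/kg

[CO2*] = KH · pCO2 = 10^(−1.46) × 1140×10^-6 = 3.953×10^-5 mol/kg
α₀ = 1/(1 + K1/[H⁺] + K1K2/[H⁺]²) = 1/(1 + 10^+1.46 + 10^-0.21) = 0.03283
DIC = [CO2*]/α₀ = 3.953×10^-5 / 0.03283 = 1.20 mmol/kg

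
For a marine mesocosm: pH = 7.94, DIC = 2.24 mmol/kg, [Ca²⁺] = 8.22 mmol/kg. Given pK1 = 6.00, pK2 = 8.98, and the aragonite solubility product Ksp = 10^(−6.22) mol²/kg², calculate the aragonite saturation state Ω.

Ω = 2.53

α₂ = 1 / (1 + [H⁺]/K2 + [H⁺]²/(K1K2)) = 1 / (1 + 10^+1.04 + 10^-0.90)
   = 1 / (1 + 10.965 + 0.12589) = 1/12.091 = 0.08271
[CO3²⁻] = α₂ × DIC = 0.08271 × 2.24 = 0.1853 mmol/kg
Ksp = 10^(−6.22) = 6.026×10^-7
Ω = [Ca²⁺][CO3²⁻]/Ksp = (8.22×10^-3)(1.853×10^-4) / 6.026×10^-7 = 2.53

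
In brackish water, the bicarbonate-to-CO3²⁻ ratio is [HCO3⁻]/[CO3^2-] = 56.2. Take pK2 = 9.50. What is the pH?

From K2 = [H⁺][CO3^2-]/[HCO3⁻]:  pH = pK2 − log₁₀([HCO3⁻]/[CO3^2-])
log₁₀(56.2) = +1.750
pH = 9.50 − (+1.750) = 7.75

pH = 7.75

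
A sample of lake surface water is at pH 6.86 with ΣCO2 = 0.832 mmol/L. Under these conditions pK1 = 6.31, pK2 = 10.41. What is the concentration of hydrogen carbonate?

α₁ = 1 / (1 + [H⁺]/K1 + K2/[H⁺]) = 1 / (1 + 10^-0.55 + 10^-3.55)
   = 1 / (1 + 0.28184 + 0.00028184) = 1/1.2821 = 0.7800
[HCO3⁻] = α₁ × DIC = 0.7800 × 0.832 = 0.649 mmol/L

[HCO3⁻] = 0.649 mmol/L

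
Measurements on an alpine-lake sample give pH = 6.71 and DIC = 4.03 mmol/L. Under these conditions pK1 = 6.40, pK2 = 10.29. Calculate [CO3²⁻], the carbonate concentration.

[CO3²⁻] = 0.711 μmol/L

α₂ = 1 / (1 + [H⁺]/K2 + [H⁺]²/(K1K2)) = 1 / (1 + 10^+3.58 + 10^+3.27)
   = 1 / (1 + 3801.9 + 1862.1) = 1/5665.0 = 0.0001765
[CO3²⁻] = α₂ × DIC = 0.0001765 × 4.03 = 0.000711 mmol/L = 0.711 μmol/L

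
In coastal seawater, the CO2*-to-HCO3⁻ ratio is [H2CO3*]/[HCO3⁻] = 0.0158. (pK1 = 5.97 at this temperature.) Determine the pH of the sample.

From K1 = [H⁺][HCO3⁻]/[H2CO3*]:  pH = pK1 − log₁₀([H2CO3*]/[HCO3⁻])
log₁₀(0.0158) = -1.801
pH = 5.97 − (-1.801) = 7.77

pH = 7.77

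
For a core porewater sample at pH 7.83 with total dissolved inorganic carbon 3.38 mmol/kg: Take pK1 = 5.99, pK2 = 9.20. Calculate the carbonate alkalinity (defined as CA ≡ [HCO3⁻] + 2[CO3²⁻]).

CA = [HCO3⁻] + 2[CO3²⁻] = (α₁ + 2α₂)·DIC
At pH 7.83: [H⁺]/K1 = 10^-1.84 = 0.014454, K2/[H⁺] = 10^-1.37 = 0.042658
α₁ = 1/(1 + 0.014454 + 0.042658) = 1/1.0571 = 0.9460; α₂ = α₁·K2/[H⁺] = 0.04035
α₁ + 2α₂ = 1.0267
CA = 1.0267 × 3.38 = 3.47 mmol/kg

CA = 3.47 mmol/kg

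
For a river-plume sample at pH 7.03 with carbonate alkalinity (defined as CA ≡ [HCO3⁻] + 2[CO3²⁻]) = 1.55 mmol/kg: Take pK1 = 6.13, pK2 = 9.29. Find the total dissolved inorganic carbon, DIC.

DIC = 1.73 mmol/kg

CA = [HCO3⁻] + 2[CO3²⁻] = (α₁ + 2α₂)·DIC
At pH 7.03: [H⁺]/K1 = 10^-0.90 = 0.12589, K2/[H⁺] = 10^-2.26 = 0.0054954
α₁ = 1/(1 + 0.12589 + 0.0054954) = 1/1.1314 = 0.8839; α₂ = α₁·K2/[H⁺] = 0.004857
α₁ + 2α₂ = 0.8936
DIC = CA / (α₁ + 2α₂) = 1.55 / 0.8936 = 1.73 mmol/kg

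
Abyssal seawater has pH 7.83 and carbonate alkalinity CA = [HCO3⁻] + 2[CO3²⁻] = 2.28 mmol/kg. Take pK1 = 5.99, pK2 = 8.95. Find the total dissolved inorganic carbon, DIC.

DIC = 2.16 mmol/kg

CA = [HCO3⁻] + 2[CO3²⁻] = (α₁ + 2α₂)·DIC
At pH 7.83: [H⁺]/K1 = 10^-1.84 = 0.014454, K2/[H⁺] = 10^-1.12 = 0.075858
α₁ = 1/(1 + 0.014454 + 0.075858) = 1/1.0903 = 0.9172; α₂ = α₁·K2/[H⁺] = 0.06957
α₁ + 2α₂ = 1.0563
DIC = CA / (α₁ + 2α₂) = 2.28 / 1.0563 = 2.16 mmol/kg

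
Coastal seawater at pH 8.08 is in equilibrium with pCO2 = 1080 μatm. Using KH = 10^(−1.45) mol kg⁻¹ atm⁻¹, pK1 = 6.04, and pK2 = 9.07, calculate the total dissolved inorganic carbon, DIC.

DIC = 4.67 mmol/kg

[CO2*] = KH · pCO2 = 10^(−1.45) × 1080×10^-6 = 3.832×10^-5 mol/kg
α₀ = 1/(1 + K1/[H⁺] + K1K2/[H⁺]²) = 1/(1 + 10^+2.04 + 10^+1.05) = 0.008206
DIC = [CO2*]/α₀ = 3.832×10^-5 / 0.008206 = 4.67 mmol/kg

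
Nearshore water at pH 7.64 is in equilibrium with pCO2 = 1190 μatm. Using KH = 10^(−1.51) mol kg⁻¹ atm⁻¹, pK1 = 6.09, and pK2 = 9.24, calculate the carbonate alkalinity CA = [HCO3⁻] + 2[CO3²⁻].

CA = 1.37 mmol/kg

[CO2*] = KH · pCO2 = 10^(−1.51) × 1190×10^-6 = 3.677×10^-5 mol/kg
α₀ = 1/(1 + K1/[H⁺] + K1K2/[H⁺]²) = 1/(1 + 10^+1.55 + 10^-0.05) = 0.02676
DIC = [CO2*]/α₀ = 3.677×10^-5 / 0.02676 = 1.374 mmol/kg
CA = (α₁ + 2α₂)·DIC = (0.9494 + 2×0.02385) × 1.374 = 1.37 mmol/kg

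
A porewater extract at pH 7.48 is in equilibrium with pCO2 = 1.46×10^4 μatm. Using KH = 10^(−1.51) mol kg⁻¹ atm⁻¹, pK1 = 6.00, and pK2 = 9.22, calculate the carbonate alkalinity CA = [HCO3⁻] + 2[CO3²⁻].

CA = 14.1 mmol/kg

[CO2*] = KH · pCO2 = 10^(−1.51) × 1.46×10^4×10^-6 = 4.512×10^-4 mol/kg
α₀ = 1/(1 + K1/[H⁺] + K1K2/[H⁺]²) = 1/(1 + 10^+1.48 + 10^-0.26) = 0.03150
DIC = [CO2*]/α₀ = 4.512×10^-4 / 0.03150 = 14.32 mmol/kg
CA = (α₁ + 2α₂)·DIC = (0.9512 + 2×0.01731) × 14.32 = 14.1 mmol/kg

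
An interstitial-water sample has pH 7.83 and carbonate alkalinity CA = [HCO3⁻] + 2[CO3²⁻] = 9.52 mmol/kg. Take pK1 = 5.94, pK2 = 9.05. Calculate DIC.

CA = [HCO3⁻] + 2[CO3²⁻] = (α₁ + 2α₂)·DIC
At pH 7.83: [H⁺]/K1 = 10^-1.89 = 0.012882, K2/[H⁺] = 10^-1.22 = 0.060256
α₁ = 1/(1 + 0.012882 + 0.060256) = 1/1.0731 = 0.9318; α₂ = α₁·K2/[H⁺] = 0.05615
α₁ + 2α₂ = 1.0441
DIC = CA / (α₁ + 2α₂) = 9.52 / 1.0441 = 9.12 mmol/kg

DIC = 9.12 mmol/kg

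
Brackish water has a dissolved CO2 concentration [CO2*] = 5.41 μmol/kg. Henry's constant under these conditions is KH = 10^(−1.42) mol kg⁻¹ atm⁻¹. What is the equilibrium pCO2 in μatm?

pCO2 = 142 μatm

KH = 10^(−1.42) = 3.802×10^-2 mol kg⁻¹ atm⁻¹
pCO2 = [CO2*]/KH = 5.41×10^-6 / 3.802×10^-2 = 1.42×10^-4 atm = 142 μatm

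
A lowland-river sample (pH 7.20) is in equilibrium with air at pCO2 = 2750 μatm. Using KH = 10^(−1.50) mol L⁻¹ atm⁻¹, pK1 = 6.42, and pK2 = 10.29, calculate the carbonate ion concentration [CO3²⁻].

[CO3²⁻] = 0.426 μmol/L

[CO2*] = KH · pCO2 = 10^(−1.50) × 2750×10^-6 = 8.696×10^-5 mol/L
α₀ = 1/(1 + K1/[H⁺] + K1K2/[H⁺]²) = 1/(1 + 10^+0.78 + 10^-2.31) = 0.1422
DIC = [CO2*]/α₀ = 8.696×10^-5 / 0.1422 = 0.6114 mmol/L
[CO3²⁻] = α₂·DIC; α₂ = 0.0006966, so [CO3²⁻] = 0.0006966 × 0.6114 = 0.000426 mmol/L = 0.426 μmol/L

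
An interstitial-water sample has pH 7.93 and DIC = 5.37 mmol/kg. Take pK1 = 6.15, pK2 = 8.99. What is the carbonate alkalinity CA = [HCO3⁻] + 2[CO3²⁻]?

CA = 5.71 mmol/kg

CA = [HCO3⁻] + 2[CO3²⁻] = (α₁ + 2α₂)·DIC
At pH 7.93: [H⁺]/K1 = 10^-1.78 = 0.016596, K2/[H⁺] = 10^-1.06 = 0.087096
α₁ = 1/(1 + 0.016596 + 0.087096) = 1/1.1037 = 0.9060; α₂ = α₁·K2/[H⁺] = 0.07891
α₁ + 2α₂ = 1.0639
CA = 1.0639 × 5.37 = 5.71 mmol/kg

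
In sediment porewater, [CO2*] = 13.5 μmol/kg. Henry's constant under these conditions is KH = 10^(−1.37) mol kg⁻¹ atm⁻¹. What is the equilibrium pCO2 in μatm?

KH = 10^(−1.37) = 4.266×10^-2 mol kg⁻¹ atm⁻¹
pCO2 = [CO2*]/KH = 13.5×10^-6 / 4.266×10^-2 = 3.16×10^-4 atm = 316 μatm

pCO2 = 316 μatm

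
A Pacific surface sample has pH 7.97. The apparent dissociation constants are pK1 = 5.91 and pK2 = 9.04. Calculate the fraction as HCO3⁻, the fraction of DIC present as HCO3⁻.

α₁ = 1 / (1 + [H⁺]/K1 + K2/[H⁺]) = 1 / (1 + 10^-2.06 + 10^-1.07)
   = 1 / (1 + 0.0087096 + 0.085114) = 1/1.0938 = 0.9142

α₁ = 0.914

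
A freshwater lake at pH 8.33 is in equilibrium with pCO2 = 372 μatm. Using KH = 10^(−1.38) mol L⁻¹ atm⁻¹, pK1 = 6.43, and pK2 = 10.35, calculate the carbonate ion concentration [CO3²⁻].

[CO2*] = KH · pCO2 = 10^(−1.38) × 372×10^-6 = 1.551×10^-5 mol/L
α₀ = 1/(1 + K1/[H⁺] + K1K2/[H⁺]²) = 1/(1 + 10^+1.90 + 10^-0.12) = 0.01232
DIC = [CO2*]/α₀ = 1.551×10^-5 / 0.01232 = 1.259 mmol/L
[CO3²⁻] = α₂·DIC; α₂ = 0.009343, so [CO3²⁻] = 0.009343 × 1.259 = 0.0118 mmol/L = 11.8 μmol/L

[CO3²⁻] = 11.8 μmol/L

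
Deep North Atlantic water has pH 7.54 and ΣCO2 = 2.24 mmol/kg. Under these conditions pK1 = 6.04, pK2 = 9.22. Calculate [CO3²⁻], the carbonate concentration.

[CO3²⁻] = 0.0445 mmol/kg

α₂ = 1 / (1 + [H⁺]/K2 + [H⁺]²/(K1K2)) = 1 / (1 + 10^+1.68 + 10^+0.18)
   = 1 / (1 + 47.863 + 1.5136) = 1/50.377 = 0.01985
[CO3²⁻] = α₂ × DIC = 0.01985 × 2.24 = 0.0445 mmol/kg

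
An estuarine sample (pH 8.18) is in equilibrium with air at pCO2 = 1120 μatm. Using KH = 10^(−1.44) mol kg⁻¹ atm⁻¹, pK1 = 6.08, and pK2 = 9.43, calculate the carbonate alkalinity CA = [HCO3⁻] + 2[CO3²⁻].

[CO2*] = KH · pCO2 = 10^(−1.44) × 1120×10^-6 = 4.066×10^-5 mol/kg
α₀ = 1/(1 + K1/[H⁺] + K1K2/[H⁺]²) = 1/(1 + 10^+2.10 + 10^+0.85) = 0.007464
DIC = [CO2*]/α₀ = 4.066×10^-5 / 0.007464 = 5.448 mmol/kg
CA = (α₁ + 2α₂)·DIC = (0.9397 + 2×0.05284) × 5.448 = 5.70 mmol/kg

CA = 5.70 mmol/kg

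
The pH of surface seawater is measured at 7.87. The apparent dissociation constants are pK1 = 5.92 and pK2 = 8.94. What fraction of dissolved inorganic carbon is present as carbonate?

α₂ = 0.0776

α₂ = 1 / (1 + [H⁺]/K2 + [H⁺]²/(K1K2)) = 1 / (1 + 10^+1.07 + 10^-0.88)
   = 1 / (1 + 11.749 + 0.13183) = 1/12.881 = 0.07763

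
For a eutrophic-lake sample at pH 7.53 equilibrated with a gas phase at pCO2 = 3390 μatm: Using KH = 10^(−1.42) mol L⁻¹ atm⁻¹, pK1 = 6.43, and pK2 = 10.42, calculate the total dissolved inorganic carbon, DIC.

[CO2*] = KH · pCO2 = 10^(−1.42) × 3390×10^-6 = 1.289×10^-4 mol/L
α₀ = 1/(1 + K1/[H⁺] + K1K2/[H⁺]²) = 1/(1 + 10^+1.10 + 10^-1.79) = 0.07350
DIC = [CO2*]/α₀ = 1.289×10^-4 / 0.07350 = 1.75 mmol/L

DIC = 1.75 mmol/L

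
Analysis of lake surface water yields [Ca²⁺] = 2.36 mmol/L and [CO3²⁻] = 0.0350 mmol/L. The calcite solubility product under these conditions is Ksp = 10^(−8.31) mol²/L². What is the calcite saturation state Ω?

Ksp = 10^(−8.31) = 4.898×10^-9
Ω = [Ca²⁺][CO3²⁻]/Ksp = (2.36×10^-3)(0.0350×10^-3) / 4.898×10^-9 = 16.9

Ω = 16.9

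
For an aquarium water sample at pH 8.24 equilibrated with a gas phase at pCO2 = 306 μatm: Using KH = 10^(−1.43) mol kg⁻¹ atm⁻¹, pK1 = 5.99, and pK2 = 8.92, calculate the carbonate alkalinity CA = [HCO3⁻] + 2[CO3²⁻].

[CO2*] = KH · pCO2 = 10^(−1.43) × 306×10^-6 = 1.137×10^-5 mol/kg
α₀ = 1/(1 + K1/[H⁺] + K1K2/[H⁺]²) = 1/(1 + 10^+2.25 + 10^+1.57) = 0.004630
DIC = [CO2*]/α₀ = 1.137×10^-5 / 0.004630 = 2.455 mmol/kg
CA = (α₁ + 2α₂)·DIC = (0.8233 + 2×0.1720) × 2.455 = 2.87 mmol/kg

CA = 2.87 mmol/kg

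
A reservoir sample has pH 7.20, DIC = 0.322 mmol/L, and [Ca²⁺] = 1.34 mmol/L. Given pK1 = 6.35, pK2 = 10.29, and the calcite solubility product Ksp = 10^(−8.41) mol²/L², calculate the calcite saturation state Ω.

α₂ = 1 / (1 + [H⁺]/K2 + [H⁺]²/(K1K2)) = 1 / (1 + 10^+3.09 + 10^+2.24)
   = 1 / (1 + 1230.3 + 173.78) = 1/1405.0 = 0.0007117
[CO3²⁻] = α₂ × DIC = 0.0007117 × 0.322 = 0.0002292 mmol/L = 0.2292 μmol/L
Ksp = 10^(−8.41) = 3.890×10^-9
Ω = [Ca²⁺][CO3²⁻]/Ksp = (1.34×10^-3)(2.292×10^-7) / 3.890×10^-9 = 0.0789

Ω = 0.0789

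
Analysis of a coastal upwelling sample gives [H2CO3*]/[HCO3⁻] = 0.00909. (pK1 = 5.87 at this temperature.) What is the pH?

pH = 7.91

From K1 = [H⁺][HCO3⁻]/[H2CO3*]:  pH = pK1 − log₁₀([H2CO3*]/[HCO3⁻])
log₁₀(0.00909) = -2.041
pH = 5.87 − (-2.041) = 7.91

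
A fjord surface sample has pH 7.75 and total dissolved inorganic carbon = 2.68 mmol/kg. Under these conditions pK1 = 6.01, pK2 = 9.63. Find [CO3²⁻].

α₂ = 1 / (1 + [H⁺]/K2 + [H⁺]²/(K1K2)) = 1 / (1 + 10^+1.88 + 10^+0.14)
   = 1 / (1 + 75.858 + 1.3804) = 1/78.238 = 0.01278
[CO3²⁻] = α₂ × DIC = 0.01278 × 2.68 = 0.0343 mmol/kg

[CO3²⁻] = 0.0343 mmol/kg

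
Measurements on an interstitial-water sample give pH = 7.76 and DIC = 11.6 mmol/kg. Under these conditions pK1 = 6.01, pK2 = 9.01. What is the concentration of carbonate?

[CO3²⁻] = 0.607 mmol/kg

α₂ = 1 / (1 + [H⁺]/K2 + [H⁺]²/(K1K2)) = 1 / (1 + 10^+1.25 + 10^-0.50)
   = 1 / (1 + 17.783 + 0.31623) = 1/19.099 = 0.05236
[CO3²⁻] = α₂ × DIC = 0.05236 × 11.6 = 0.607 mmol/kg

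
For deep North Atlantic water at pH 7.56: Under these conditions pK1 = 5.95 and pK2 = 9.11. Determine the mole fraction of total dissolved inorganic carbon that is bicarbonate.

α₁ = 1 / (1 + [H⁺]/K1 + K2/[H⁺]) = 1 / (1 + 10^-1.61 + 10^-1.55)
   = 1 / (1 + 0.024547 + 0.028184) = 1/1.0527 = 0.9499

α₁ = 0.950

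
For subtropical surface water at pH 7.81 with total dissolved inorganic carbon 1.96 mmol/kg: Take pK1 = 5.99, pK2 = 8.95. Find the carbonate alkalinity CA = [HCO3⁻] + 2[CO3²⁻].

CA = 2.06 mmol/kg

CA = [HCO3⁻] + 2[CO3²⁻] = (α₁ + 2α₂)·DIC
At pH 7.81: [H⁺]/K1 = 10^-1.82 = 0.015136, K2/[H⁺] = 10^-1.14 = 0.072444
α₁ = 1/(1 + 0.015136 + 0.072444) = 1/1.0876 = 0.9195; α₂ = α₁·K2/[H⁺] = 0.06661
α₁ + 2α₂ = 1.0527
CA = 1.0527 × 1.96 = 2.06 mmol/kg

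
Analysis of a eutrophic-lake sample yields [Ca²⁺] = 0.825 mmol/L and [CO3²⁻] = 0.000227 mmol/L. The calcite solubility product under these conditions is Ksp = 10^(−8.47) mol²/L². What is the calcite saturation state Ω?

Ω = 0.0553

Ksp = 10^(−8.47) = 3.388×10^-9
Ω = [Ca²⁺][CO3²⁻]/Ksp = (0.825×10^-3)(0.000227×10^-3) / 3.388×10^-9 = 0.0553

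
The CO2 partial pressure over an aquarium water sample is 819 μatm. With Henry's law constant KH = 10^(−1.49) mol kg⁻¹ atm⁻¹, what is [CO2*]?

[CO2*] = 26.5 μmol/kg

KH = 10^(−1.49) = 3.236×10^-2 mol kg⁻¹ atm⁻¹
[CO2*] = KH · pCO2 = 3.236×10^-2 × 819×10^-6 atm = 2.65×10^-5 mol/kg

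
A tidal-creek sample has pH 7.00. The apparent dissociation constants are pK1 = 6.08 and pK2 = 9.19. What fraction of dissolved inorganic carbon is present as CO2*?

α₀ = 0.107

α₀ = 1 / (1 + K1/[H⁺] + K1K2/[H⁺]²) = 1 / (1 + 10^+0.92 + 10^-1.27)
   = 1 / (1 + 8.3176 + 0.053703) = 1/9.3713 = 0.1067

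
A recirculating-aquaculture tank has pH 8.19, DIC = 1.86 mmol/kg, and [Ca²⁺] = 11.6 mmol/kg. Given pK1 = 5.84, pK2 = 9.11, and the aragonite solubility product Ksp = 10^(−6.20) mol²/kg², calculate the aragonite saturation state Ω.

Ω = 3.66

α₂ = 1 / (1 + [H⁺]/K2 + [H⁺]²/(K1K2)) = 1 / (1 + 10^+0.92 + 10^-1.43)
   = 1 / (1 + 8.3176 + 0.037154) = 1/9.3548 = 0.1069
[CO3²⁻] = α₂ × DIC = 0.1069 × 1.86 = 0.1988 mmol/kg
Ksp = 10^(−6.20) = 6.310×10^-7
Ω = [Ca²⁺][CO3²⁻]/Ksp = (11.6×10^-3)(1.988×10^-4) / 6.310×10^-7 = 3.66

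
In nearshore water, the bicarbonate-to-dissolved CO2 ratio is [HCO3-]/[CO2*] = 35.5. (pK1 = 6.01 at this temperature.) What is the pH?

From K1 = [H⁺][HCO3-]/[CO2*]:  pH = pK1 + log₁₀([HCO3-]/[CO2*])
log₁₀(35.5) = +1.550
pH = 6.01 + (+1.550) = 7.56

pH = 7.56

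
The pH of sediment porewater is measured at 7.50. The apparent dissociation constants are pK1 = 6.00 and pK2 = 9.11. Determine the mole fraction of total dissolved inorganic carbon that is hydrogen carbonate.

α₁ = 0.947

α₁ = 1 / (1 + [H⁺]/K1 + K2/[H⁺]) = 1 / (1 + 10^-1.50 + 10^-1.61)
   = 1 / (1 + 0.031623 + 0.024547) = 1/1.0562 = 0.9468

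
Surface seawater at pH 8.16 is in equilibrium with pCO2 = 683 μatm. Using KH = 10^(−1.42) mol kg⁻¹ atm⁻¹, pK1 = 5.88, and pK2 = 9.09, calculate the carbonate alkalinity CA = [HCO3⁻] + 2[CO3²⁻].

[CO2*] = KH · pCO2 = 10^(−1.42) × 683×10^-6 = 2.597×10^-5 mol/kg
α₀ = 1/(1 + K1/[H⁺] + K1K2/[H⁺]²) = 1/(1 + 10^+2.28 + 10^+1.35) = 0.004674
DIC = [CO2*]/α₀ = 2.597×10^-5 / 0.004674 = 5.555 mmol/kg
CA = (α₁ + 2α₂)·DIC = (0.8907 + 2×0.1046) × 5.555 = 6.11 mmol/kg

CA = 6.11 mmol/kg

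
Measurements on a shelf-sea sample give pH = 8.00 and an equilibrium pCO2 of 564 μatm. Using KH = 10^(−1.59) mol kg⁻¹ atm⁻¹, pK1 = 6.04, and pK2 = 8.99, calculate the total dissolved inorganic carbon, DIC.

DIC = 1.47 mmol/kg

[CO2*] = KH · pCO2 = 10^(−1.59) × 564×10^-6 = 1.450×10^-5 mol/kg
α₀ = 1/(1 + K1/[H⁺] + K1K2/[H⁺]²) = 1/(1 + 10^+1.96 + 10^+0.97) = 0.009849
DIC = [CO2*]/α₀ = 1.450×10^-5 / 0.009849 = 1.47 mmol/kg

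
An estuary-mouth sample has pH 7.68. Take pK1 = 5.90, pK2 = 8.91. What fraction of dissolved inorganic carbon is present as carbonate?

α₂ = 0.0548

α₂ = 1 / (1 + [H⁺]/K2 + [H⁺]²/(K1K2)) = 1 / (1 + 10^+1.23 + 10^-0.55)
   = 1 / (1 + 16.982 + 0.28184) = 1/18.264 = 0.05475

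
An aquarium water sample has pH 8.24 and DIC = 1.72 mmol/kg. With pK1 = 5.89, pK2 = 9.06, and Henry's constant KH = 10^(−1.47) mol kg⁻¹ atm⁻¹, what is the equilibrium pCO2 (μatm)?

α₀ = 1 / (1 + K1/[H⁺] + K1K2/[H⁺]²) = 1 / (1 + 10^+2.35 + 10^+1.53)
   = 1 / (1 + 223.87 + 33.884) = 1/258.76 = 0.003865
[CO2*] = α₀ × DIC = 0.003865 × 1.72 = 0.006647 mmol/kg = 6.647 μmol/kg
pCO2 = [CO2*]/KH = 6.647×10^-6 / 3.388×10^-2 = 196 μatm

pCO2 = 196 μatm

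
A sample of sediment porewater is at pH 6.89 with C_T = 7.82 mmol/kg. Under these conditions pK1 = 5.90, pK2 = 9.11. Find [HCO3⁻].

[HCO3⁻] = 7.06 mmol/kg

α₁ = 1 / (1 + [H⁺]/K1 + K2/[H⁺]) = 1 / (1 + 10^-0.99 + 10^-2.22)
   = 1 / (1 + 0.10233 + 0.0060256) = 1/1.1084 = 0.9022
[HCO3⁻] = α₁ × DIC = 0.9022 × 7.82 = 7.06 mmol/kg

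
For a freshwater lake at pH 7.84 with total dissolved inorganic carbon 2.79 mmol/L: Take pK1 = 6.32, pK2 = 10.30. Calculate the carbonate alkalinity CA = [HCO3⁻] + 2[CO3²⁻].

CA = [HCO3⁻] + 2[CO3²⁻] = (α₁ + 2α₂)·DIC
At pH 7.84: [H⁺]/K1 = 10^-1.52 = 0.030200, K2/[H⁺] = 10^-2.46 = 0.0034674
α₁ = 1/(1 + 0.030200 + 0.0034674) = 1/1.0337 = 0.9674; α₂ = α₁·K2/[H⁺] = 0.003354
α₁ + 2α₂ = 0.9741
CA = 0.9741 × 2.79 = 2.72 mmol/L

CA = 2.72 mmol/L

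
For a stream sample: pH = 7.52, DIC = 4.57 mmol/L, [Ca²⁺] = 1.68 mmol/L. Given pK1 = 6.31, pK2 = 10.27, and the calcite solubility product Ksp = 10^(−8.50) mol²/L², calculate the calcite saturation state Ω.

Ω = 4.06

α₂ = 1 / (1 + [H⁺]/K2 + [H⁺]²/(K1K2)) = 1 / (1 + 10^+2.75 + 10^+1.54)
   = 1 / (1 + 562.34 + 34.674) = 1/598.02 = 0.001672
[CO3²⁻] = α₂ × DIC = 0.001672 × 4.57 = 0.007642 mmol/L = 7.642 μmol/L
Ksp = 10^(−8.50) = 3.162×10^-9
Ω = [Ca²⁺][CO3²⁻]/Ksp = (1.68×10^-3)(7.642×10^-6) / 3.162×10^-9 = 4.06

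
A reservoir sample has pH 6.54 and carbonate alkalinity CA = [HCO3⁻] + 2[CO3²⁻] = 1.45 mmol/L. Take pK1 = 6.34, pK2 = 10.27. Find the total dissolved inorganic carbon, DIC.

DIC = 2.36 mmol/L

CA = [HCO3⁻] + 2[CO3²⁻] = (α₁ + 2α₂)·DIC
At pH 6.54: [H⁺]/K1 = 10^-0.20 = 0.63096, K2/[H⁺] = 10^-3.73 = 0.00018621
α₁ = 1/(1 + 0.63096 + 0.00018621) = 1/1.6311 = 0.6131; α₂ = α₁·K2/[H⁺] = 0.0001142
α₁ + 2α₂ = 0.6133
DIC = CA / (α₁ + 2α₂) = 1.45 / 0.6133 = 2.36 mmol/L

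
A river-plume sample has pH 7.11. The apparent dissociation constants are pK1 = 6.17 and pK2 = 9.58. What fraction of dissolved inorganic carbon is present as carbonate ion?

α₂ = 1 / (1 + [H⁺]/K2 + [H⁺]²/(K1K2)) = 1 / (1 + 10^+2.47 + 10^+1.53)
   = 1 / (1 + 295.12 + 33.884) = 1/330.01 = 0.003030

α₂ = 0.00303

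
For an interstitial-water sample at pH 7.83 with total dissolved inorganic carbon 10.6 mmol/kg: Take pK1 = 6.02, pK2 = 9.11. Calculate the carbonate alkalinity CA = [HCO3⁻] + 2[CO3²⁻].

CA = 11.0 mmol/kg

CA = [HCO3⁻] + 2[CO3²⁻] = (α₁ + 2α₂)·DIC
At pH 7.83: [H⁺]/K1 = 10^-1.81 = 0.015488, K2/[H⁺] = 10^-1.28 = 0.052481
α₁ = 1/(1 + 0.015488 + 0.052481) = 1/1.0680 = 0.9364; α₂ = α₁·K2/[H⁺] = 0.04914
α₁ + 2α₂ = 1.0346
CA = 1.0346 × 10.6 = 11.0 mmol/kg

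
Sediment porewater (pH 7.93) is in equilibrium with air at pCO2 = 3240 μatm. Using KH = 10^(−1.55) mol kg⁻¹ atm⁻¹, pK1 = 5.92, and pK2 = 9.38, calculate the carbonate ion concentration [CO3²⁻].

[CO2*] = KH · pCO2 = 10^(−1.55) × 3240×10^-6 = 9.132×10^-5 mol/kg
α₀ = 1/(1 + K1/[H⁺] + K1K2/[H⁺]²) = 1/(1 + 10^+2.01 + 10^+0.56) = 0.009349
DIC = [CO2*]/α₀ = 9.132×10^-5 / 0.009349 = 9.767 mmol/kg
[CO3²⁻] = α₂·DIC; α₂ = 0.03395, so [CO3²⁻] = 0.03395 × 9.767 = 0.332 mmol/kg

[CO3²⁻] = 0.332 mmol/kg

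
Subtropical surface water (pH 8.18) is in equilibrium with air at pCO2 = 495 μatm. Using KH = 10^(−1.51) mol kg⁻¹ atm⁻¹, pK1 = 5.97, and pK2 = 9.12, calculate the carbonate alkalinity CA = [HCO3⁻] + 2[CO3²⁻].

CA = 3.05 mmol/kg

[CO2*] = KH · pCO2 = 10^(−1.51) × 495×10^-6 = 1.530×10^-5 mol/kg
α₀ = 1/(1 + K1/[H⁺] + K1K2/[H⁺]²) = 1/(1 + 10^+2.21 + 10^+1.27) = 0.005500
DIC = [CO2*]/α₀ = 1.530×10^-5 / 0.005500 = 2.781 mmol/kg
CA = (α₁ + 2α₂)·DIC = (0.8921 + 2×0.1024) × 2.781 = 3.05 mmol/kg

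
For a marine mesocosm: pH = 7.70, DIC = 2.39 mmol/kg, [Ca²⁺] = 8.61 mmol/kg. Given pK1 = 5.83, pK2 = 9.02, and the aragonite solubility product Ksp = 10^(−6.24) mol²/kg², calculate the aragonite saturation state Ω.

α₂ = 1 / (1 + [H⁺]/K2 + [H⁺]²/(K1K2)) = 1 / (1 + 10^+1.32 + 10^-0.55)
   = 1 / (1 + 20.893 + 0.28184) = 1/22.175 = 0.04510
[CO3²⁻] = α₂ × DIC = 0.04510 × 2.39 = 0.1078 mmol/kg
Ksp = 10^(−6.24) = 5.754×10^-7
Ω = [Ca²⁺][CO3²⁻]/Ksp = (8.61×10^-3)(1.078×10^-4) / 5.754×10^-7 = 1.61

Ω = 1.61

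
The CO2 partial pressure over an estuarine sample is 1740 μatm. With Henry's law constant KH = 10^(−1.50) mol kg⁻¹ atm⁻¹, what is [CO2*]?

KH = 10^(−1.50) = 3.162×10^-2 mol kg⁻¹ atm⁻¹
[CO2*] = KH · pCO2 = 3.162×10^-2 × 1740×10^-6 atm = 5.50×10^-5 mol/kg

[CO2*] = 55.0 μmol/kg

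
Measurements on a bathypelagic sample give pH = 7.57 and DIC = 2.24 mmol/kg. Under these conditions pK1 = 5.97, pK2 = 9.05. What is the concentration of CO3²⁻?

[CO3²⁻] = 0.0701 mmol/kg

α₂ = 1 / (1 + [H⁺]/K2 + [H⁺]²/(K1K2)) = 1 / (1 + 10^+1.48 + 10^-0.12)
   = 1 / (1 + 30.200 + 0.75858) = 1/31.958 = 0.03129
[CO3²⁻] = α₂ × DIC = 0.03129 × 2.24 = 0.0701 mmol/kg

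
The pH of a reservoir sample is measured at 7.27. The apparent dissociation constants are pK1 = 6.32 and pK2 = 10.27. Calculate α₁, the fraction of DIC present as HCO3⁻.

α₁ = 0.898

α₁ = 1 / (1 + [H⁺]/K1 + K2/[H⁺]) = 1 / (1 + 10^-0.95 + 10^-3.00)
   = 1 / (1 + 0.11220 + 0.0010000) = 1/1.1132 = 0.8983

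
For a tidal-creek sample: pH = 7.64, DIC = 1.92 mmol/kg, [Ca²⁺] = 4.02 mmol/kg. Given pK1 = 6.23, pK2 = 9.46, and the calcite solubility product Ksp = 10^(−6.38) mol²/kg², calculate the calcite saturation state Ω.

Ω = 0.266

α₂ = 1 / (1 + [H⁺]/K2 + [H⁺]²/(K1K2)) = 1 / (1 + 10^+1.82 + 10^+0.41)
   = 1 / (1 + 66.069 + 2.5704) = 1/69.640 = 0.01436
[CO3²⁻] = α₂ × DIC = 0.01436 × 1.92 = 0.02757 mmol/kg
Ksp = 10^(−6.38) = 4.169×10^-7
Ω = [Ca²⁺][CO3²⁻]/Ksp = (4.02×10^-3)(2.757×10^-5) / 4.169×10^-7 = 0.266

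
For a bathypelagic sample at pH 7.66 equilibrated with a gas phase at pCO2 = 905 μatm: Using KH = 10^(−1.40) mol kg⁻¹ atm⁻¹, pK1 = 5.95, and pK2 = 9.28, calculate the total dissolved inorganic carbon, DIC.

[CO2*] = KH · pCO2 = 10^(−1.40) × 905×10^-6 = 3.603×10^-5 mol/kg
α₀ = 1/(1 + K1/[H⁺] + K1K2/[H⁺]²) = 1/(1 + 10^+1.71 + 10^+0.09) = 0.01869
DIC = [CO2*]/α₀ = 3.603×10^-5 / 0.01869 = 1.93 mmol/kg

DIC = 1.93 mmol/kg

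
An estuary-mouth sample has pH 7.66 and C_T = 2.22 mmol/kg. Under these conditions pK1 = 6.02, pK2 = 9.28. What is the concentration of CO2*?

[CO2*] = 0.0486 mmol/kg

α₀ = 1 / (1 + K1/[H⁺] + K1K2/[H⁺]²) = 1 / (1 + 10^+1.64 + 10^+0.02)
   = 1 / (1 + 43.652 + 1.0471) = 1/45.699 = 0.02188
[CO2*] = α₀ × DIC = 0.02188 × 2.22 = 0.0486 mmol/kg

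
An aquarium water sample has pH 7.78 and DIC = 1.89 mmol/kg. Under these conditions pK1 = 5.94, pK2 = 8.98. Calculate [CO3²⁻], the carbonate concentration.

[CO3²⁻] = 0.111 mmol/kg

α₂ = 1 / (1 + [H⁺]/K2 + [H⁺]²/(K1K2)) = 1 / (1 + 10^+1.20 + 10^-0.64)
   = 1 / (1 + 15.849 + 0.22909) = 1/17.078 = 0.05855
[CO3²⁻] = α₂ × DIC = 0.05855 × 1.89 = 0.111 mmol/kg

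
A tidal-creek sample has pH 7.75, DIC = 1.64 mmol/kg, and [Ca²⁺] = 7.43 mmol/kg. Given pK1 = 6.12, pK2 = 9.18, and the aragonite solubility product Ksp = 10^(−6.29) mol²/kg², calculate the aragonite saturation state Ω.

α₂ = 1 / (1 + [H⁺]/K2 + [H⁺]²/(K1K2)) = 1 / (1 + 10^+1.43 + 10^-0.20)
   = 1 / (1 + 26.915 + 0.63096) = 1/28.546 = 0.03503
[CO3²⁻] = α₂ × DIC = 0.03503 × 1.64 = 0.05745 mmol/kg
Ksp = 10^(−6.29) = 5.129×10^-7
Ω = [Ca²⁺][CO3²⁻]/Ksp = (7.43×10^-3)(5.745×10^-5) / 5.129×10^-7 = 0.832

Ω = 0.832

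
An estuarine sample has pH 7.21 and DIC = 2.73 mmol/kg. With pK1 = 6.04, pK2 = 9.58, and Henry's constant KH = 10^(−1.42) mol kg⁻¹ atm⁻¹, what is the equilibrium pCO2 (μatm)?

pCO2 = 4530 μatm

α₀ = 1 / (1 + K1/[H⁺] + K1K2/[H⁺]²) = 1 / (1 + 10^+1.17 + 10^-1.20)
   = 1 / (1 + 14.791 + 0.063096) = 1/15.854 = 0.06307
[CO2*] = α₀ × DIC = 0.06307 × 2.73 = 0.1722 mmol/kg
pCO2 = [CO2*]/KH = 1.722×10^-4 / 3.802×10^-2 = 4530 μatm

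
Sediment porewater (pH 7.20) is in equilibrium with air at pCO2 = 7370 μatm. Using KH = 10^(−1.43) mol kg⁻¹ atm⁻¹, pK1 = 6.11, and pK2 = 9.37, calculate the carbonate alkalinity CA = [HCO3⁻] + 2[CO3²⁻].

[CO2*] = KH · pCO2 = 10^(−1.43) × 7370×10^-6 = 2.738×10^-4 mol/kg
α₀ = 1/(1 + K1/[H⁺] + K1K2/[H⁺]²) = 1/(1 + 10^+1.09 + 10^-1.08) = 0.07471
DIC = [CO2*]/α₀ = 2.738×10^-4 / 0.07471 = 3.665 mmol/kg
CA = (α₁ + 2α₂)·DIC = (0.9191 + 2×0.006214) × 3.665 = 3.41 mmol/kg

CA = 3.41 mmol/kg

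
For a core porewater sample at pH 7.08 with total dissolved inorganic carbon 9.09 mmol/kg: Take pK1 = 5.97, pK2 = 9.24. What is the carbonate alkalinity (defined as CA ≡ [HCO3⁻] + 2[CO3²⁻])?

CA = [HCO3⁻] + 2[CO3²⁻] = (α₁ + 2α₂)·DIC
At pH 7.08: [H⁺]/K1 = 10^-1.11 = 0.077625, K2/[H⁺] = 10^-2.16 = 0.0069183
α₁ = 1/(1 + 0.077625 + 0.0069183) = 1/1.0845 = 0.9220; α₂ = α₁·K2/[H⁺] = 0.006379
α₁ + 2α₂ = 0.9348
CA = 0.9348 × 9.09 = 8.50 mmol/kg

CA = 8.50 mmol/kg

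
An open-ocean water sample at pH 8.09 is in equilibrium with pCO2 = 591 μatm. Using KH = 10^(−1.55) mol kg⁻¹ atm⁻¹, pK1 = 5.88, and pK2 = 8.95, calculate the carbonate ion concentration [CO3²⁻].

[CO2*] = KH · pCO2 = 10^(−1.55) × 591×10^-6 = 1.666×10^-5 mol/kg
α₀ = 1/(1 + K1/[H⁺] + K1K2/[H⁺]²) = 1/(1 + 10^+2.21 + 10^+1.35) = 0.005389
DIC = [CO2*]/α₀ = 1.666×10^-5 / 0.005389 = 3.091 mmol/kg
[CO3²⁻] = α₂·DIC; α₂ = 0.1206, so [CO3²⁻] = 0.1206 × 3.091 = 0.373 mmol/kg

[CO3²⁻] = 0.373 mmol/kg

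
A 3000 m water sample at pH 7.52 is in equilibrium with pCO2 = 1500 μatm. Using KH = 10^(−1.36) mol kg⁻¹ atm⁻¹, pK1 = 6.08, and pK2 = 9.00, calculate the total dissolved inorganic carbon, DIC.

DIC = 1.93 mmol/kg

[CO2*] = KH · pCO2 = 10^(−1.36) × 1500×10^-6 = 6.548×10^-5 mol/kg
α₀ = 1/(1 + K1/[H⁺] + K1K2/[H⁺]²) = 1/(1 + 10^+1.44 + 10^-0.04) = 0.03395
DIC = [CO2*]/α₀ = 6.548×10^-5 / 0.03395 = 1.93 mmol/kg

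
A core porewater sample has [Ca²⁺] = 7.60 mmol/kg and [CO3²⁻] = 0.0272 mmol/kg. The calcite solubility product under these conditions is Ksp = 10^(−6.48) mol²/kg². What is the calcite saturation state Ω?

Ω = 0.624

Ksp = 10^(−6.48) = 3.311×10^-7
Ω = [Ca²⁺][CO3²⁻]/Ksp = (7.60×10^-3)(0.0272×10^-3) / 3.311×10^-7 = 0.624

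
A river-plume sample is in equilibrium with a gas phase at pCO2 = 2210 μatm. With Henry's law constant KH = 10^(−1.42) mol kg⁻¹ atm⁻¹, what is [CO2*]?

KH = 10^(−1.42) = 3.802×10^-2 mol kg⁻¹ atm⁻¹
[CO2*] = KH · pCO2 = 3.802×10^-2 × 2210×10^-6 atm = 8.40×10^-5 mol/kg

[CO2*] = 84.0 μmol/kg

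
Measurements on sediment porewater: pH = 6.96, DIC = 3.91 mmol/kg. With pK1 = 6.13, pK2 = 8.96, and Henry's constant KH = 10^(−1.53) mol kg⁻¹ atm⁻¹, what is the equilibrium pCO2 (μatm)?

α₀ = 1 / (1 + K1/[H⁺] + K1K2/[H⁺]²) = 1 / (1 + 10^+0.83 + 10^-1.17)
   = 1 / (1 + 6.7608 + 0.067608) = 1/7.8284 = 0.1277
[CO2*] = α₀ × DIC = 0.1277 × 3.91 = 0.4995 mmol/kg
pCO2 = [CO2*]/KH = 4.995×10^-4 / 2.951×10^-2 = 1.69×10^4 μatm

pCO2 = 1.69×10^4 μatm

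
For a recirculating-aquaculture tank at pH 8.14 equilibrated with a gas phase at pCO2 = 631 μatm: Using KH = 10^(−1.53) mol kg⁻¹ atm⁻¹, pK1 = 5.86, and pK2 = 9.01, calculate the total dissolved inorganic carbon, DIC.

[CO2*] = KH · pCO2 = 10^(−1.53) × 631×10^-6 = 1.862×10^-5 mol/kg
α₀ = 1/(1 + K1/[H⁺] + K1K2/[H⁺]²) = 1/(1 + 10^+2.28 + 10^+1.41) = 0.004603
DIC = [CO2*]/α₀ = 1.862×10^-5 / 0.004603 = 4.05 mmol/kg

DIC = 4.05 mmol/kg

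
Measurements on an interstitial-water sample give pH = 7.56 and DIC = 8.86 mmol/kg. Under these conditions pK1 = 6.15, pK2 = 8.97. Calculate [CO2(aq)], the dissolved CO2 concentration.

α₀ = 1 / (1 + K1/[H⁺] + K1K2/[H⁺]²) = 1 / (1 + 10^+1.41 + 10^-0.00)
   = 1 / (1 + 25.704 + 1.0000) = 1/27.704 = 0.03610
[CO2*] = α₀ × DIC = 0.03610 × 8.86 = 0.320 mmol/kg

[CO2*] = 0.320 mmol/kg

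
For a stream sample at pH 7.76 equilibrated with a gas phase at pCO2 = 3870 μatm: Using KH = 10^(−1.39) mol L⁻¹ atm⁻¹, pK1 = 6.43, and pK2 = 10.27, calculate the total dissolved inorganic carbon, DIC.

DIC = 3.54 mmol/L

[CO2*] = KH · pCO2 = 10^(−1.39) × 3870×10^-6 = 1.577×10^-4 mol/L
α₀ = 1/(1 + K1/[H⁺] + K1K2/[H⁺]²) = 1/(1 + 10^+1.33 + 10^-1.18) = 0.04455
DIC = [CO2*]/α₀ = 1.577×10^-4 / 0.04455 = 3.54 mmol/L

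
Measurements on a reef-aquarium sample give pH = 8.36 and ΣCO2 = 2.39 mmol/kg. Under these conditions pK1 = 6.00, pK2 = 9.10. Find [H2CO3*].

[CO2*] = 8.79 μmol/kg

α₀ = 1 / (1 + K1/[H⁺] + K1K2/[H⁺]²) = 1 / (1 + 10^+2.36 + 10^+1.62)
   = 1 / (1 + 229.09 + 41.687) = 1/271.77 = 0.003680
[CO2*] = α₀ × DIC = 0.003680 × 2.39 = 0.00879 mmol/kg = 8.79 μmol/kg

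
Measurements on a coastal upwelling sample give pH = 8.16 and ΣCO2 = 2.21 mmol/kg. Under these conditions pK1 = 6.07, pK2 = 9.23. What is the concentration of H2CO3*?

α₀ = 1 / (1 + K1/[H⁺] + K1K2/[H⁺]²) = 1 / (1 + 10^+2.09 + 10^+1.02)
   = 1 / (1 + 123.03 + 10.471) = 1/134.50 = 0.007435
[CO2*] = α₀ × DIC = 0.007435 × 2.21 = 0.0164 mmol/kg = 16.4 μmol/kg

[CO2*] = 16.4 μmol/kg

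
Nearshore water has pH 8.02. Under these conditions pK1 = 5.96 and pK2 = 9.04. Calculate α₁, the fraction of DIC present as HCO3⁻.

α₁ = 1 / (1 + [H⁺]/K1 + K2/[H⁺]) = 1 / (1 + 10^-2.06 + 10^-1.02)
   = 1 / (1 + 0.0087096 + 0.095499) = 1/1.1042 = 0.9056

α₁ = 0.906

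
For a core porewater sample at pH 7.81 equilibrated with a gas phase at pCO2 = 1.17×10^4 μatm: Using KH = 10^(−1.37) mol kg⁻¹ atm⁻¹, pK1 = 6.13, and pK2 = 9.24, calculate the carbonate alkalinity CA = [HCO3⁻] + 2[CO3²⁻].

[CO2*] = KH · pCO2 = 10^(−1.37) × 1.17×10^4×10^-6 = 4.991×10^-4 mol/kg
α₀ = 1/(1 + K1/[H⁺] + K1K2/[H⁺]²) = 1/(1 + 10^+1.68 + 10^+0.25) = 0.01975
DIC = [CO2*]/α₀ = 4.991×10^-4 / 0.01975 = 25.27 mmol/kg
CA = (α₁ + 2α₂)·DIC = (0.9451 + 2×0.03512) × 25.27 = 25.7 mmol/kg

CA = 25.7 mmol/kg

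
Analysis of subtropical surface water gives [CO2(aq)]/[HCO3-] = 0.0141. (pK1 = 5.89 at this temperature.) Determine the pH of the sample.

pH = 7.74

From K1 = [H⁺][HCO3-]/[CO2(aq)]:  pH = pK1 − log₁₀([CO2(aq)]/[HCO3-])
log₁₀(0.0141) = -1.851
pH = 5.89 − (-1.851) = 7.74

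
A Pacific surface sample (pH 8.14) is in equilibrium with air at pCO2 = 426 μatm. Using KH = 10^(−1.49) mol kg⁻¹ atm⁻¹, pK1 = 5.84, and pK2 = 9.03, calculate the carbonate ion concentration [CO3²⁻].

[CO3²⁻] = 0.354 mmol/kg

[CO2*] = KH · pCO2 = 10^(−1.49) × 426×10^-6 = 1.379×10^-5 mol/kg
α₀ = 1/(1 + K1/[H⁺] + K1K2/[H⁺]²) = 1/(1 + 10^+2.30 + 10^+1.41) = 0.004420
DIC = [CO2*]/α₀ = 1.379×10^-5 / 0.004420 = 3.119 mmol/kg
[CO3²⁻] = α₂·DIC; α₂ = 0.1136, so [CO3²⁻] = 0.1136 × 3.119 = 0.354 mmol/kg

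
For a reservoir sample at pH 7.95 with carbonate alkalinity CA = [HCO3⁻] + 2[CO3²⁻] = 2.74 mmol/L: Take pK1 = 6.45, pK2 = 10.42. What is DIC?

CA = [HCO3⁻] + 2[CO3²⁻] = (α₁ + 2α₂)·DIC
At pH 7.95: [H⁺]/K1 = 10^-1.50 = 0.031623, K2/[H⁺] = 10^-2.47 = 0.0033884
α₁ = 1/(1 + 0.031623 + 0.0033884) = 1/1.0350 = 0.9662; α₂ = α₁·K2/[H⁺] = 0.003274
α₁ + 2α₂ = 0.9727
DIC = CA / (α₁ + 2α₂) = 2.74 / 0.9727 = 2.82 mmol/L

DIC = 2.82 mmol/L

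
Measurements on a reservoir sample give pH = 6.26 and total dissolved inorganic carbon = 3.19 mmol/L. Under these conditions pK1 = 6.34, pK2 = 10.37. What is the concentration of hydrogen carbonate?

α₁ = 1 / (1 + [H⁺]/K1 + K2/[H⁺]) = 1 / (1 + 10^+0.08 + 10^-4.11)
   = 1 / (1 + 1.2023 + 7.7625×10^-5) = 1/2.2023 = 0.4541
[HCO3⁻] = α₁ × DIC = 0.4541 × 3.19 = 1.45 mmol/L

[HCO3⁻] = 1.45 mmol/L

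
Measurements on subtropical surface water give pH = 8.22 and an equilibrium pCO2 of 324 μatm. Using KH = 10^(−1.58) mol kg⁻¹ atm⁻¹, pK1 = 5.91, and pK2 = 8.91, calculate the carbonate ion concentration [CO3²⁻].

[CO3²⁻] = 0.355 mmol/kg

[CO2*] = KH · pCO2 = 10^(−1.58) × 324×10^-6 = 8.522×10^-6 mol/kg
α₀ = 1/(1 + K1/[H⁺] + K1K2/[H⁺]²) = 1/(1 + 10^+2.31 + 10^+1.62) = 0.004051
DIC = [CO2*]/α₀ = 8.522×10^-6 / 0.004051 = 2.104 mmol/kg
[CO3²⁻] = α₂·DIC; α₂ = 0.1689, so [CO3²⁻] = 0.1689 × 2.104 = 0.355 mmol/kg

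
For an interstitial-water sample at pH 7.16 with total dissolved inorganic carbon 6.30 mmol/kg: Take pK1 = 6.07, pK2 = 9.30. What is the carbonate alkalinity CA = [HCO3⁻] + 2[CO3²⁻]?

CA = 5.87 mmol/kg

CA = [HCO3⁻] + 2[CO3²⁻] = (α₁ + 2α₂)·DIC
At pH 7.16: [H⁺]/K1 = 10^-1.09 = 0.081283, K2/[H⁺] = 10^-2.14 = 0.0072444
α₁ = 1/(1 + 0.081283 + 0.0072444) = 1/1.0885 = 0.9187; α₂ = α₁·K2/[H⁺] = 0.006655
α₁ + 2α₂ = 0.9320
CA = 0.9320 × 6.30 = 5.87 mmol/kg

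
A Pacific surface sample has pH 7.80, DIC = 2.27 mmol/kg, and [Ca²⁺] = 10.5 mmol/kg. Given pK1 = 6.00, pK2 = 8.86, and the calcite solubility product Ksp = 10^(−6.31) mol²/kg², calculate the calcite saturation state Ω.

Ω = 3.84

α₂ = 1 / (1 + [H⁺]/K2 + [H⁺]²/(K1K2)) = 1 / (1 + 10^+1.06 + 10^-0.74)
   = 1 / (1 + 11.482 + 0.18197) = 1/12.664 = 0.07897
[CO3²⁻] = α₂ × DIC = 0.07897 × 2.27 = 0.1793 mmol/kg
Ksp = 10^(−6.31) = 4.898×10^-7
Ω = [Ca²⁺][CO3²⁻]/Ksp = (10.5×10^-3)(1.793×10^-4) / 4.898×10^-7 = 3.84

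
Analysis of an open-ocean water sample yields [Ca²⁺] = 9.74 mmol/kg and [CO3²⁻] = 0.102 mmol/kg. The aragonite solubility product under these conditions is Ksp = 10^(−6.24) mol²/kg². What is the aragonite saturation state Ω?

Ω = 1.73

Ksp = 10^(−6.24) = 5.754×10^-7
Ω = [Ca²⁺][CO3²⁻]/Ksp = (9.74×10^-3)(0.102×10^-3) / 5.754×10^-7 = 1.73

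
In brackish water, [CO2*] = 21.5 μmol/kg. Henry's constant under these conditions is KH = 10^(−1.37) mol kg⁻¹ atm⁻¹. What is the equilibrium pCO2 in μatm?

pCO2 = 504 μatm

KH = 10^(−1.37) = 4.266×10^-2 mol kg⁻¹ atm⁻¹
pCO2 = [CO2*]/KH = 21.5×10^-6 / 4.266×10^-2 = 5.04×10^-4 atm = 504 μatm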